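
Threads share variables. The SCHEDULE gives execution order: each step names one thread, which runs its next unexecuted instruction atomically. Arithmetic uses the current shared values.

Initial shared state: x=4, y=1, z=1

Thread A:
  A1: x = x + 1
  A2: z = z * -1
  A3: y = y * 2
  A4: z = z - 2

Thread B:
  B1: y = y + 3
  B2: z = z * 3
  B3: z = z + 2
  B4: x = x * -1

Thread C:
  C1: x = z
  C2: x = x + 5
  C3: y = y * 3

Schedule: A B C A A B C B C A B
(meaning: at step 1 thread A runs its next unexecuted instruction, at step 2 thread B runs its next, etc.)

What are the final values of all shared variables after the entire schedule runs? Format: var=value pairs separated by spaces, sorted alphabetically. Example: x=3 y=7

Step 1: thread A executes A1 (x = x + 1). Shared: x=5 y=1 z=1. PCs: A@1 B@0 C@0
Step 2: thread B executes B1 (y = y + 3). Shared: x=5 y=4 z=1. PCs: A@1 B@1 C@0
Step 3: thread C executes C1 (x = z). Shared: x=1 y=4 z=1. PCs: A@1 B@1 C@1
Step 4: thread A executes A2 (z = z * -1). Shared: x=1 y=4 z=-1. PCs: A@2 B@1 C@1
Step 5: thread A executes A3 (y = y * 2). Shared: x=1 y=8 z=-1. PCs: A@3 B@1 C@1
Step 6: thread B executes B2 (z = z * 3). Shared: x=1 y=8 z=-3. PCs: A@3 B@2 C@1
Step 7: thread C executes C2 (x = x + 5). Shared: x=6 y=8 z=-3. PCs: A@3 B@2 C@2
Step 8: thread B executes B3 (z = z + 2). Shared: x=6 y=8 z=-1. PCs: A@3 B@3 C@2
Step 9: thread C executes C3 (y = y * 3). Shared: x=6 y=24 z=-1. PCs: A@3 B@3 C@3
Step 10: thread A executes A4 (z = z - 2). Shared: x=6 y=24 z=-3. PCs: A@4 B@3 C@3
Step 11: thread B executes B4 (x = x * -1). Shared: x=-6 y=24 z=-3. PCs: A@4 B@4 C@3

Answer: x=-6 y=24 z=-3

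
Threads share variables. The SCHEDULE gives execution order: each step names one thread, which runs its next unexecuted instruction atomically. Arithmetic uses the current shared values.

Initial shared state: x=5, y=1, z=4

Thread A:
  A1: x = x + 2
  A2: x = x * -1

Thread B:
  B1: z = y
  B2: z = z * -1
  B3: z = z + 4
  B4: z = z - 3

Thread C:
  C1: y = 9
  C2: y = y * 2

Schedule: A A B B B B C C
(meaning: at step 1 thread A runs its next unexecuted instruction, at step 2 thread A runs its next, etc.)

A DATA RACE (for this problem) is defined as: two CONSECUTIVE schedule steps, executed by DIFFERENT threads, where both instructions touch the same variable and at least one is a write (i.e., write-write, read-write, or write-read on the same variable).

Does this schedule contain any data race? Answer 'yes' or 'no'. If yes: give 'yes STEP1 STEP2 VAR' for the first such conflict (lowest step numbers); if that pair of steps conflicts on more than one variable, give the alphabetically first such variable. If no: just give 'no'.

Answer: no

Derivation:
Steps 1,2: same thread (A). No race.
Steps 2,3: A(r=x,w=x) vs B(r=y,w=z). No conflict.
Steps 3,4: same thread (B). No race.
Steps 4,5: same thread (B). No race.
Steps 5,6: same thread (B). No race.
Steps 6,7: B(r=z,w=z) vs C(r=-,w=y). No conflict.
Steps 7,8: same thread (C). No race.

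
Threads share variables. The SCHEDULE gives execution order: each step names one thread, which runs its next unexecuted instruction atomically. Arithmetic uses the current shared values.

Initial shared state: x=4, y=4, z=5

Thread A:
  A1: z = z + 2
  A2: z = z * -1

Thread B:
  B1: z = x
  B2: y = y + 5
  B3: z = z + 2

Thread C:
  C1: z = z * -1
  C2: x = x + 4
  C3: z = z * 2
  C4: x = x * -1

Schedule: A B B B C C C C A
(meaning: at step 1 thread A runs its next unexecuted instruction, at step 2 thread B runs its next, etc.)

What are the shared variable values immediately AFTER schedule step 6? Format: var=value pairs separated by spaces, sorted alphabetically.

Answer: x=8 y=9 z=-6

Derivation:
Step 1: thread A executes A1 (z = z + 2). Shared: x=4 y=4 z=7. PCs: A@1 B@0 C@0
Step 2: thread B executes B1 (z = x). Shared: x=4 y=4 z=4. PCs: A@1 B@1 C@0
Step 3: thread B executes B2 (y = y + 5). Shared: x=4 y=9 z=4. PCs: A@1 B@2 C@0
Step 4: thread B executes B3 (z = z + 2). Shared: x=4 y=9 z=6. PCs: A@1 B@3 C@0
Step 5: thread C executes C1 (z = z * -1). Shared: x=4 y=9 z=-6. PCs: A@1 B@3 C@1
Step 6: thread C executes C2 (x = x + 4). Shared: x=8 y=9 z=-6. PCs: A@1 B@3 C@2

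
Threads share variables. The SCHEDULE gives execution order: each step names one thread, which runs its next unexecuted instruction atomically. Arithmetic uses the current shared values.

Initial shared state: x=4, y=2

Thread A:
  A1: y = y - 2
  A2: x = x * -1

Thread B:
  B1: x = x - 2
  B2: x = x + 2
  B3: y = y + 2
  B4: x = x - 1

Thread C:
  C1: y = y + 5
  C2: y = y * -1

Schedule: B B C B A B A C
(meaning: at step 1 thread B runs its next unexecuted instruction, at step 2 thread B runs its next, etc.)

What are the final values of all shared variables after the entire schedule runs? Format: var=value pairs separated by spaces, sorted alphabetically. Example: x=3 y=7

Answer: x=-3 y=-7

Derivation:
Step 1: thread B executes B1 (x = x - 2). Shared: x=2 y=2. PCs: A@0 B@1 C@0
Step 2: thread B executes B2 (x = x + 2). Shared: x=4 y=2. PCs: A@0 B@2 C@0
Step 3: thread C executes C1 (y = y + 5). Shared: x=4 y=7. PCs: A@0 B@2 C@1
Step 4: thread B executes B3 (y = y + 2). Shared: x=4 y=9. PCs: A@0 B@3 C@1
Step 5: thread A executes A1 (y = y - 2). Shared: x=4 y=7. PCs: A@1 B@3 C@1
Step 6: thread B executes B4 (x = x - 1). Shared: x=3 y=7. PCs: A@1 B@4 C@1
Step 7: thread A executes A2 (x = x * -1). Shared: x=-3 y=7. PCs: A@2 B@4 C@1
Step 8: thread C executes C2 (y = y * -1). Shared: x=-3 y=-7. PCs: A@2 B@4 C@2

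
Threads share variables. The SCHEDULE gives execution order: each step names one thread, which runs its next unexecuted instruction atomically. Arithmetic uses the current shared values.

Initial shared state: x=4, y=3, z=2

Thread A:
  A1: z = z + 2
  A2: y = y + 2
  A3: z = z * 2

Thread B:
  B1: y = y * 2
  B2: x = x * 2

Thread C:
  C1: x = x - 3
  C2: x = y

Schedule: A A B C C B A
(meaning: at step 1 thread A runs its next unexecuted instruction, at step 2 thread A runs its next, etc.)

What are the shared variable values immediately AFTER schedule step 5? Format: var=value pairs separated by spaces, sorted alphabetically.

Answer: x=10 y=10 z=4

Derivation:
Step 1: thread A executes A1 (z = z + 2). Shared: x=4 y=3 z=4. PCs: A@1 B@0 C@0
Step 2: thread A executes A2 (y = y + 2). Shared: x=4 y=5 z=4. PCs: A@2 B@0 C@0
Step 3: thread B executes B1 (y = y * 2). Shared: x=4 y=10 z=4. PCs: A@2 B@1 C@0
Step 4: thread C executes C1 (x = x - 3). Shared: x=1 y=10 z=4. PCs: A@2 B@1 C@1
Step 5: thread C executes C2 (x = y). Shared: x=10 y=10 z=4. PCs: A@2 B@1 C@2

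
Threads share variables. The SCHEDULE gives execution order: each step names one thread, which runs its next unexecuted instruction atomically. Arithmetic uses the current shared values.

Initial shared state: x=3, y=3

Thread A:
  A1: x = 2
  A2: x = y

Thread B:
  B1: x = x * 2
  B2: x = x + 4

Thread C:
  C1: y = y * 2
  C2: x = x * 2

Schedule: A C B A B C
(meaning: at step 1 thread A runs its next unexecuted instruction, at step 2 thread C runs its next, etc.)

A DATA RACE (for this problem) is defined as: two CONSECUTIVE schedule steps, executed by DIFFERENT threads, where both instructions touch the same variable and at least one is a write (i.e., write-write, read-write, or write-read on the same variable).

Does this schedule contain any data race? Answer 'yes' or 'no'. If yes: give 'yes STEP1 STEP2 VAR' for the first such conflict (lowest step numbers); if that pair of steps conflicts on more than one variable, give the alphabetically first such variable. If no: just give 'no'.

Answer: yes 3 4 x

Derivation:
Steps 1,2: A(r=-,w=x) vs C(r=y,w=y). No conflict.
Steps 2,3: C(r=y,w=y) vs B(r=x,w=x). No conflict.
Steps 3,4: B(x = x * 2) vs A(x = y). RACE on x (W-W).
Steps 4,5: A(x = y) vs B(x = x + 4). RACE on x (W-W).
Steps 5,6: B(x = x + 4) vs C(x = x * 2). RACE on x (W-W).
First conflict at steps 3,4.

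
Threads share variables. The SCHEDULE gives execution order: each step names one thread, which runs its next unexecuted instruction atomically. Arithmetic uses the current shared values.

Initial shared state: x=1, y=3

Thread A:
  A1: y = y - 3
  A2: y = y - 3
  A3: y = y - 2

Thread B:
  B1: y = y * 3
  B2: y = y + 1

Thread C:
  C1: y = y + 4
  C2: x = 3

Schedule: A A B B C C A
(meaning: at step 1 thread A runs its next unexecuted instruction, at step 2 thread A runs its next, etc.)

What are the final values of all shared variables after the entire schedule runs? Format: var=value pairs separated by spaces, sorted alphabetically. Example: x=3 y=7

Step 1: thread A executes A1 (y = y - 3). Shared: x=1 y=0. PCs: A@1 B@0 C@0
Step 2: thread A executes A2 (y = y - 3). Shared: x=1 y=-3. PCs: A@2 B@0 C@0
Step 3: thread B executes B1 (y = y * 3). Shared: x=1 y=-9. PCs: A@2 B@1 C@0
Step 4: thread B executes B2 (y = y + 1). Shared: x=1 y=-8. PCs: A@2 B@2 C@0
Step 5: thread C executes C1 (y = y + 4). Shared: x=1 y=-4. PCs: A@2 B@2 C@1
Step 6: thread C executes C2 (x = 3). Shared: x=3 y=-4. PCs: A@2 B@2 C@2
Step 7: thread A executes A3 (y = y - 2). Shared: x=3 y=-6. PCs: A@3 B@2 C@2

Answer: x=3 y=-6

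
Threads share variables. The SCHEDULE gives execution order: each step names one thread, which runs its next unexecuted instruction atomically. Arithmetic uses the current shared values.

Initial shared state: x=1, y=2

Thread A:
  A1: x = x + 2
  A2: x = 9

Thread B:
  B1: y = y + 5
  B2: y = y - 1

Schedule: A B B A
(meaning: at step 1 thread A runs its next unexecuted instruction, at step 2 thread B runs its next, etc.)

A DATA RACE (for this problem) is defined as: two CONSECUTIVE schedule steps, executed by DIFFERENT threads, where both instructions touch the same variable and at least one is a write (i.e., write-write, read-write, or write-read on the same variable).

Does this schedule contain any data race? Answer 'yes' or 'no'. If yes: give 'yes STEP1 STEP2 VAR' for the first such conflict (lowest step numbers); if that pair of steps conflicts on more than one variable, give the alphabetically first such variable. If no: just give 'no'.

Steps 1,2: A(r=x,w=x) vs B(r=y,w=y). No conflict.
Steps 2,3: same thread (B). No race.
Steps 3,4: B(r=y,w=y) vs A(r=-,w=x). No conflict.

Answer: no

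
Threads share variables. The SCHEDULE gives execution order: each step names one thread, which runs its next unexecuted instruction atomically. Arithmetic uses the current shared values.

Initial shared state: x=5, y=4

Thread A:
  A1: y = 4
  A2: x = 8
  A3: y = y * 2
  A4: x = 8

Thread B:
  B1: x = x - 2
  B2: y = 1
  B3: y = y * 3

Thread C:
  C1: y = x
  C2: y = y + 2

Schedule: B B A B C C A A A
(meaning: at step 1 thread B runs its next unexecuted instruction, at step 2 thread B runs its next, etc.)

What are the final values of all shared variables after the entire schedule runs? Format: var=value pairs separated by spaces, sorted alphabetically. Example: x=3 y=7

Step 1: thread B executes B1 (x = x - 2). Shared: x=3 y=4. PCs: A@0 B@1 C@0
Step 2: thread B executes B2 (y = 1). Shared: x=3 y=1. PCs: A@0 B@2 C@0
Step 3: thread A executes A1 (y = 4). Shared: x=3 y=4. PCs: A@1 B@2 C@0
Step 4: thread B executes B3 (y = y * 3). Shared: x=3 y=12. PCs: A@1 B@3 C@0
Step 5: thread C executes C1 (y = x). Shared: x=3 y=3. PCs: A@1 B@3 C@1
Step 6: thread C executes C2 (y = y + 2). Shared: x=3 y=5. PCs: A@1 B@3 C@2
Step 7: thread A executes A2 (x = 8). Shared: x=8 y=5. PCs: A@2 B@3 C@2
Step 8: thread A executes A3 (y = y * 2). Shared: x=8 y=10. PCs: A@3 B@3 C@2
Step 9: thread A executes A4 (x = 8). Shared: x=8 y=10. PCs: A@4 B@3 C@2

Answer: x=8 y=10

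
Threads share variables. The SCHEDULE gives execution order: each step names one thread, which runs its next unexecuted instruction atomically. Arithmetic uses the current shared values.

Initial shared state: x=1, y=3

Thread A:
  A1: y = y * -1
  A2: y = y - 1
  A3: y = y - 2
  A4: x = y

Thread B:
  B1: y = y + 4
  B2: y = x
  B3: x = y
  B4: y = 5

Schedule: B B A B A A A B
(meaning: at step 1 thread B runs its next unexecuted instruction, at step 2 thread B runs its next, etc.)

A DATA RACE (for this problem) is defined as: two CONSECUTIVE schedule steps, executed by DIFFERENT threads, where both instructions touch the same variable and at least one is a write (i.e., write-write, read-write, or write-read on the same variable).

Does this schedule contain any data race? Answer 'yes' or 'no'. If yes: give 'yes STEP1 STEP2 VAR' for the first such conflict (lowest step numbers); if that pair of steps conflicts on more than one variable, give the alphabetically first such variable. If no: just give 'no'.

Answer: yes 2 3 y

Derivation:
Steps 1,2: same thread (B). No race.
Steps 2,3: B(y = x) vs A(y = y * -1). RACE on y (W-W).
Steps 3,4: A(y = y * -1) vs B(x = y). RACE on y (W-R).
Steps 4,5: B(x = y) vs A(y = y - 1). RACE on y (R-W).
Steps 5,6: same thread (A). No race.
Steps 6,7: same thread (A). No race.
Steps 7,8: A(x = y) vs B(y = 5). RACE on y (R-W).
First conflict at steps 2,3.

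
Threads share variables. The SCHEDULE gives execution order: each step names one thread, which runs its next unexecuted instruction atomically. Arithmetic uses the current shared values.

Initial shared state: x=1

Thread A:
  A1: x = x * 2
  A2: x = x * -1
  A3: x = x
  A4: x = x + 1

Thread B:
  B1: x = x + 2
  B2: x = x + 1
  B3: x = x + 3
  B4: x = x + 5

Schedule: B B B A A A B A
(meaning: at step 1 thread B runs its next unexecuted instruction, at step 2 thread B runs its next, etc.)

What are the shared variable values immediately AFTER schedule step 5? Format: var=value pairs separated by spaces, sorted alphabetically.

Step 1: thread B executes B1 (x = x + 2). Shared: x=3. PCs: A@0 B@1
Step 2: thread B executes B2 (x = x + 1). Shared: x=4. PCs: A@0 B@2
Step 3: thread B executes B3 (x = x + 3). Shared: x=7. PCs: A@0 B@3
Step 4: thread A executes A1 (x = x * 2). Shared: x=14. PCs: A@1 B@3
Step 5: thread A executes A2 (x = x * -1). Shared: x=-14. PCs: A@2 B@3

Answer: x=-14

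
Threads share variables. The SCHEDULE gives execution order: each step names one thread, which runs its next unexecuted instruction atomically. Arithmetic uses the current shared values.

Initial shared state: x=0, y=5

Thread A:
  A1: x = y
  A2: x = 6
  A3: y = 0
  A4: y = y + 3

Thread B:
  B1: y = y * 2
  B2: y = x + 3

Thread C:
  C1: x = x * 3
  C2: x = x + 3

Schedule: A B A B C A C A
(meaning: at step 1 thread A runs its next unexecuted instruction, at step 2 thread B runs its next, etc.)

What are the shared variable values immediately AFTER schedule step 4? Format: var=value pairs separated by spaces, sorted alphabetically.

Answer: x=6 y=9

Derivation:
Step 1: thread A executes A1 (x = y). Shared: x=5 y=5. PCs: A@1 B@0 C@0
Step 2: thread B executes B1 (y = y * 2). Shared: x=5 y=10. PCs: A@1 B@1 C@0
Step 3: thread A executes A2 (x = 6). Shared: x=6 y=10. PCs: A@2 B@1 C@0
Step 4: thread B executes B2 (y = x + 3). Shared: x=6 y=9. PCs: A@2 B@2 C@0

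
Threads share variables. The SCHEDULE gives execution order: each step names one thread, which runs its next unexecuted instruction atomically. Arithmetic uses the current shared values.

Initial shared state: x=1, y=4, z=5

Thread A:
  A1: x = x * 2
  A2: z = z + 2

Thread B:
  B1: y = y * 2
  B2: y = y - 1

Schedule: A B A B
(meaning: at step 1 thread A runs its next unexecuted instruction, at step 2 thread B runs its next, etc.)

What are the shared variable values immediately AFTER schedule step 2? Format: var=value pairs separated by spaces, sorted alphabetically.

Answer: x=2 y=8 z=5

Derivation:
Step 1: thread A executes A1 (x = x * 2). Shared: x=2 y=4 z=5. PCs: A@1 B@0
Step 2: thread B executes B1 (y = y * 2). Shared: x=2 y=8 z=5. PCs: A@1 B@1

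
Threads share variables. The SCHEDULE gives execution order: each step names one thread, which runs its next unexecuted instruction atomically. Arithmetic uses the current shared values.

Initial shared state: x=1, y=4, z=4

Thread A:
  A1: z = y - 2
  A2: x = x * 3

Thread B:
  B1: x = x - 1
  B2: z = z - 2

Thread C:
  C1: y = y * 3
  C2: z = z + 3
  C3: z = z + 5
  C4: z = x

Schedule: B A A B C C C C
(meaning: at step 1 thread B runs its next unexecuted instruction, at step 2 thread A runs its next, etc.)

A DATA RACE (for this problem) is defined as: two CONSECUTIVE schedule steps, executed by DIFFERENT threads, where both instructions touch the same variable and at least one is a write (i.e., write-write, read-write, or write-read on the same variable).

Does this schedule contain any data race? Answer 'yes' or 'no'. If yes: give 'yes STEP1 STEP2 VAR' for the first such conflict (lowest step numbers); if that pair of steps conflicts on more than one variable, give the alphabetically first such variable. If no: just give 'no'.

Steps 1,2: B(r=x,w=x) vs A(r=y,w=z). No conflict.
Steps 2,3: same thread (A). No race.
Steps 3,4: A(r=x,w=x) vs B(r=z,w=z). No conflict.
Steps 4,5: B(r=z,w=z) vs C(r=y,w=y). No conflict.
Steps 5,6: same thread (C). No race.
Steps 6,7: same thread (C). No race.
Steps 7,8: same thread (C). No race.

Answer: no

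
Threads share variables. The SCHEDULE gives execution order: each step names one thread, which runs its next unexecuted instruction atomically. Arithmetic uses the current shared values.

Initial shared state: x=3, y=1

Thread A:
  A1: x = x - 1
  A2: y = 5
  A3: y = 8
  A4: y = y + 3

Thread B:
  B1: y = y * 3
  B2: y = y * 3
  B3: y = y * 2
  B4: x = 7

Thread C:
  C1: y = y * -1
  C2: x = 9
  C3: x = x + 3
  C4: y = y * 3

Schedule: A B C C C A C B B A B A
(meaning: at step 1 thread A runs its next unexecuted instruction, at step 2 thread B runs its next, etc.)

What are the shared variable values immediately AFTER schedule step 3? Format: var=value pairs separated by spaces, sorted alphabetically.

Answer: x=2 y=-3

Derivation:
Step 1: thread A executes A1 (x = x - 1). Shared: x=2 y=1. PCs: A@1 B@0 C@0
Step 2: thread B executes B1 (y = y * 3). Shared: x=2 y=3. PCs: A@1 B@1 C@0
Step 3: thread C executes C1 (y = y * -1). Shared: x=2 y=-3. PCs: A@1 B@1 C@1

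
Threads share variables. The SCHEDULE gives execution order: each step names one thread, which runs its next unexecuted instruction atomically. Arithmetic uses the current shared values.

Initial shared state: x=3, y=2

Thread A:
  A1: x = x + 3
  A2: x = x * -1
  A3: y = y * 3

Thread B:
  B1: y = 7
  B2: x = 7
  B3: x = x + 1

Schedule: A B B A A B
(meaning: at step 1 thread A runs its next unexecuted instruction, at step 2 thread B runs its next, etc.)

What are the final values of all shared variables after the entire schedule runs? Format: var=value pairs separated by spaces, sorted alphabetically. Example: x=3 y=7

Step 1: thread A executes A1 (x = x + 3). Shared: x=6 y=2. PCs: A@1 B@0
Step 2: thread B executes B1 (y = 7). Shared: x=6 y=7. PCs: A@1 B@1
Step 3: thread B executes B2 (x = 7). Shared: x=7 y=7. PCs: A@1 B@2
Step 4: thread A executes A2 (x = x * -1). Shared: x=-7 y=7. PCs: A@2 B@2
Step 5: thread A executes A3 (y = y * 3). Shared: x=-7 y=21. PCs: A@3 B@2
Step 6: thread B executes B3 (x = x + 1). Shared: x=-6 y=21. PCs: A@3 B@3

Answer: x=-6 y=21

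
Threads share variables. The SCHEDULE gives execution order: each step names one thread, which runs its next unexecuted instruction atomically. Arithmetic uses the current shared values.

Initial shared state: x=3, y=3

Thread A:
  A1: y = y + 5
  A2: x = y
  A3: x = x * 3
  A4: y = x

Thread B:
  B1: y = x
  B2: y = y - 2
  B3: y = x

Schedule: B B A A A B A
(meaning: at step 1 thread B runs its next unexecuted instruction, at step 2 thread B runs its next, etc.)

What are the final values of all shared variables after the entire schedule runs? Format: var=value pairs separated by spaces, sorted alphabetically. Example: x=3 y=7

Step 1: thread B executes B1 (y = x). Shared: x=3 y=3. PCs: A@0 B@1
Step 2: thread B executes B2 (y = y - 2). Shared: x=3 y=1. PCs: A@0 B@2
Step 3: thread A executes A1 (y = y + 5). Shared: x=3 y=6. PCs: A@1 B@2
Step 4: thread A executes A2 (x = y). Shared: x=6 y=6. PCs: A@2 B@2
Step 5: thread A executes A3 (x = x * 3). Shared: x=18 y=6. PCs: A@3 B@2
Step 6: thread B executes B3 (y = x). Shared: x=18 y=18. PCs: A@3 B@3
Step 7: thread A executes A4 (y = x). Shared: x=18 y=18. PCs: A@4 B@3

Answer: x=18 y=18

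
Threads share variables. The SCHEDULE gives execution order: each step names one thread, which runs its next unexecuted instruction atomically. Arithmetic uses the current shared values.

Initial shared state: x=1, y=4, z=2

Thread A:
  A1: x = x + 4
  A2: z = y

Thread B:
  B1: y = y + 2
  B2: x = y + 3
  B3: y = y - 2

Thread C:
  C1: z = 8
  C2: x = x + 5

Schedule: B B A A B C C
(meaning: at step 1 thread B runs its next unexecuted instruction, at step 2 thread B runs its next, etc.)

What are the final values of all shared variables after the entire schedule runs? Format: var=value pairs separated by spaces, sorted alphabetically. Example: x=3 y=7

Answer: x=18 y=4 z=8

Derivation:
Step 1: thread B executes B1 (y = y + 2). Shared: x=1 y=6 z=2. PCs: A@0 B@1 C@0
Step 2: thread B executes B2 (x = y + 3). Shared: x=9 y=6 z=2. PCs: A@0 B@2 C@0
Step 3: thread A executes A1 (x = x + 4). Shared: x=13 y=6 z=2. PCs: A@1 B@2 C@0
Step 4: thread A executes A2 (z = y). Shared: x=13 y=6 z=6. PCs: A@2 B@2 C@0
Step 5: thread B executes B3 (y = y - 2). Shared: x=13 y=4 z=6. PCs: A@2 B@3 C@0
Step 6: thread C executes C1 (z = 8). Shared: x=13 y=4 z=8. PCs: A@2 B@3 C@1
Step 7: thread C executes C2 (x = x + 5). Shared: x=18 y=4 z=8. PCs: A@2 B@3 C@2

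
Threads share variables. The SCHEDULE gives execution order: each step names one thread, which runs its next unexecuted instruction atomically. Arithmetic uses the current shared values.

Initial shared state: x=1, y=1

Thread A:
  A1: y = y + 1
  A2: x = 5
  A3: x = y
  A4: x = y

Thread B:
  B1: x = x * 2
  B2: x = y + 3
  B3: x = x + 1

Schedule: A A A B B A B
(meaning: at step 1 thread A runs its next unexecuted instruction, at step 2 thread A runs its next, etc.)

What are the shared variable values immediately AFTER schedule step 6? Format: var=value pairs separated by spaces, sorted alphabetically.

Step 1: thread A executes A1 (y = y + 1). Shared: x=1 y=2. PCs: A@1 B@0
Step 2: thread A executes A2 (x = 5). Shared: x=5 y=2. PCs: A@2 B@0
Step 3: thread A executes A3 (x = y). Shared: x=2 y=2. PCs: A@3 B@0
Step 4: thread B executes B1 (x = x * 2). Shared: x=4 y=2. PCs: A@3 B@1
Step 5: thread B executes B2 (x = y + 3). Shared: x=5 y=2. PCs: A@3 B@2
Step 6: thread A executes A4 (x = y). Shared: x=2 y=2. PCs: A@4 B@2

Answer: x=2 y=2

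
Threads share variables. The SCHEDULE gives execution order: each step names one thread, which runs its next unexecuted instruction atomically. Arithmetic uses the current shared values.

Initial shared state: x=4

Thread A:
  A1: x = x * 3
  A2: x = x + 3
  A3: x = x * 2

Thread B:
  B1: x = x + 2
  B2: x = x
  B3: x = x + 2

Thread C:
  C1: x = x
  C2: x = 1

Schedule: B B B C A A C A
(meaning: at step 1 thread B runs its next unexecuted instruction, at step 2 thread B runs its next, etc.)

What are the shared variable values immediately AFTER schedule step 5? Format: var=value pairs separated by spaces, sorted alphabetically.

Step 1: thread B executes B1 (x = x + 2). Shared: x=6. PCs: A@0 B@1 C@0
Step 2: thread B executes B2 (x = x). Shared: x=6. PCs: A@0 B@2 C@0
Step 3: thread B executes B3 (x = x + 2). Shared: x=8. PCs: A@0 B@3 C@0
Step 4: thread C executes C1 (x = x). Shared: x=8. PCs: A@0 B@3 C@1
Step 5: thread A executes A1 (x = x * 3). Shared: x=24. PCs: A@1 B@3 C@1

Answer: x=24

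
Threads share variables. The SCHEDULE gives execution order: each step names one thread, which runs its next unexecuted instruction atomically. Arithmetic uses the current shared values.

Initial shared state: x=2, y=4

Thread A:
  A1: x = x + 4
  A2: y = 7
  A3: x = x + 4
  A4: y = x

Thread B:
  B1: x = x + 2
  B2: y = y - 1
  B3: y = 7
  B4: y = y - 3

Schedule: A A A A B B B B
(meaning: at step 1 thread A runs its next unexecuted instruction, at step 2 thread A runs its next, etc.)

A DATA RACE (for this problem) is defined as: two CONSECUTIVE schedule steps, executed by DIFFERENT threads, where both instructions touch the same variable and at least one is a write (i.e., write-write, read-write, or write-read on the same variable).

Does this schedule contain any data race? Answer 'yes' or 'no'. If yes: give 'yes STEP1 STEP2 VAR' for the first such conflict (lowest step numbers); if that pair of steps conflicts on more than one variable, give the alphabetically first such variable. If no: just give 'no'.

Steps 1,2: same thread (A). No race.
Steps 2,3: same thread (A). No race.
Steps 3,4: same thread (A). No race.
Steps 4,5: A(y = x) vs B(x = x + 2). RACE on x (R-W).
Steps 5,6: same thread (B). No race.
Steps 6,7: same thread (B). No race.
Steps 7,8: same thread (B). No race.
First conflict at steps 4,5.

Answer: yes 4 5 x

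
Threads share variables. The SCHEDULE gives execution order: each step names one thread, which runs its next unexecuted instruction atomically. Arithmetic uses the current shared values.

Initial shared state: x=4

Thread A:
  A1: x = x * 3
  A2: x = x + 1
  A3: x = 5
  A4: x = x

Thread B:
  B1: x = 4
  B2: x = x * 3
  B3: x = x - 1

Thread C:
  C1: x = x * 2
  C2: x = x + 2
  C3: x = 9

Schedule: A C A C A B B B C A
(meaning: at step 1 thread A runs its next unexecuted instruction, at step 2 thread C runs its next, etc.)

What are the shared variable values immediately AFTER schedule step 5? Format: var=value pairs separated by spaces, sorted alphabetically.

Answer: x=5

Derivation:
Step 1: thread A executes A1 (x = x * 3). Shared: x=12. PCs: A@1 B@0 C@0
Step 2: thread C executes C1 (x = x * 2). Shared: x=24. PCs: A@1 B@0 C@1
Step 3: thread A executes A2 (x = x + 1). Shared: x=25. PCs: A@2 B@0 C@1
Step 4: thread C executes C2 (x = x + 2). Shared: x=27. PCs: A@2 B@0 C@2
Step 5: thread A executes A3 (x = 5). Shared: x=5. PCs: A@3 B@0 C@2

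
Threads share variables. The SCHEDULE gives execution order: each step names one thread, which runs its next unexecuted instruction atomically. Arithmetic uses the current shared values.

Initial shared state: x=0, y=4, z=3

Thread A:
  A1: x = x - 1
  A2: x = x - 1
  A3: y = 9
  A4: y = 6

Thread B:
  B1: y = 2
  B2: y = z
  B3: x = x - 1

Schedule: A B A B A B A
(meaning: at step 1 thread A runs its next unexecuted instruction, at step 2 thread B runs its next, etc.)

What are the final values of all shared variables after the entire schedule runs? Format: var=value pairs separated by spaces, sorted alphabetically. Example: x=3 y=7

Step 1: thread A executes A1 (x = x - 1). Shared: x=-1 y=4 z=3. PCs: A@1 B@0
Step 2: thread B executes B1 (y = 2). Shared: x=-1 y=2 z=3. PCs: A@1 B@1
Step 3: thread A executes A2 (x = x - 1). Shared: x=-2 y=2 z=3. PCs: A@2 B@1
Step 4: thread B executes B2 (y = z). Shared: x=-2 y=3 z=3. PCs: A@2 B@2
Step 5: thread A executes A3 (y = 9). Shared: x=-2 y=9 z=3. PCs: A@3 B@2
Step 6: thread B executes B3 (x = x - 1). Shared: x=-3 y=9 z=3. PCs: A@3 B@3
Step 7: thread A executes A4 (y = 6). Shared: x=-3 y=6 z=3. PCs: A@4 B@3

Answer: x=-3 y=6 z=3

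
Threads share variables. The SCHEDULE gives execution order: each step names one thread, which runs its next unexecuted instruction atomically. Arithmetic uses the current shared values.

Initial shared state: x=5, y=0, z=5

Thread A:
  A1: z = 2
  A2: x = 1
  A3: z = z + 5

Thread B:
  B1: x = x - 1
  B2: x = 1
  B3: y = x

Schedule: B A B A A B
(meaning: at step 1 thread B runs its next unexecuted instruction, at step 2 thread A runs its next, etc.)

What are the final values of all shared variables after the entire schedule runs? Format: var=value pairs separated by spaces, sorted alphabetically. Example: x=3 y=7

Answer: x=1 y=1 z=7

Derivation:
Step 1: thread B executes B1 (x = x - 1). Shared: x=4 y=0 z=5. PCs: A@0 B@1
Step 2: thread A executes A1 (z = 2). Shared: x=4 y=0 z=2. PCs: A@1 B@1
Step 3: thread B executes B2 (x = 1). Shared: x=1 y=0 z=2. PCs: A@1 B@2
Step 4: thread A executes A2 (x = 1). Shared: x=1 y=0 z=2. PCs: A@2 B@2
Step 5: thread A executes A3 (z = z + 5). Shared: x=1 y=0 z=7. PCs: A@3 B@2
Step 6: thread B executes B3 (y = x). Shared: x=1 y=1 z=7. PCs: A@3 B@3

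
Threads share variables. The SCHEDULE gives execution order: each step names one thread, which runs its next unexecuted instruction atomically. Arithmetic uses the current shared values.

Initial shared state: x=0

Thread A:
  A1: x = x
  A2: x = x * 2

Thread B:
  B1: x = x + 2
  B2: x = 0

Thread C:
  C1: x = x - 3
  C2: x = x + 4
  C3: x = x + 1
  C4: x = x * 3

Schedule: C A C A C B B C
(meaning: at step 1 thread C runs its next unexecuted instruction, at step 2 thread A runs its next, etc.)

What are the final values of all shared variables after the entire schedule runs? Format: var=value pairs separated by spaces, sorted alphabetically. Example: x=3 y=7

Step 1: thread C executes C1 (x = x - 3). Shared: x=-3. PCs: A@0 B@0 C@1
Step 2: thread A executes A1 (x = x). Shared: x=-3. PCs: A@1 B@0 C@1
Step 3: thread C executes C2 (x = x + 4). Shared: x=1. PCs: A@1 B@0 C@2
Step 4: thread A executes A2 (x = x * 2). Shared: x=2. PCs: A@2 B@0 C@2
Step 5: thread C executes C3 (x = x + 1). Shared: x=3. PCs: A@2 B@0 C@3
Step 6: thread B executes B1 (x = x + 2). Shared: x=5. PCs: A@2 B@1 C@3
Step 7: thread B executes B2 (x = 0). Shared: x=0. PCs: A@2 B@2 C@3
Step 8: thread C executes C4 (x = x * 3). Shared: x=0. PCs: A@2 B@2 C@4

Answer: x=0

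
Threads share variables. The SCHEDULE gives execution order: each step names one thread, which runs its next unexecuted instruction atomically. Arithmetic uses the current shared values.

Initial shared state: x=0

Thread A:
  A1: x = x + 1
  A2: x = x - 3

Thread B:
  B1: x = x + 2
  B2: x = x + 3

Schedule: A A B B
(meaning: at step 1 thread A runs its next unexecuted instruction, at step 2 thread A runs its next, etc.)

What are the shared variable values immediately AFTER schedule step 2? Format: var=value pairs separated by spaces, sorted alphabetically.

Step 1: thread A executes A1 (x = x + 1). Shared: x=1. PCs: A@1 B@0
Step 2: thread A executes A2 (x = x - 3). Shared: x=-2. PCs: A@2 B@0

Answer: x=-2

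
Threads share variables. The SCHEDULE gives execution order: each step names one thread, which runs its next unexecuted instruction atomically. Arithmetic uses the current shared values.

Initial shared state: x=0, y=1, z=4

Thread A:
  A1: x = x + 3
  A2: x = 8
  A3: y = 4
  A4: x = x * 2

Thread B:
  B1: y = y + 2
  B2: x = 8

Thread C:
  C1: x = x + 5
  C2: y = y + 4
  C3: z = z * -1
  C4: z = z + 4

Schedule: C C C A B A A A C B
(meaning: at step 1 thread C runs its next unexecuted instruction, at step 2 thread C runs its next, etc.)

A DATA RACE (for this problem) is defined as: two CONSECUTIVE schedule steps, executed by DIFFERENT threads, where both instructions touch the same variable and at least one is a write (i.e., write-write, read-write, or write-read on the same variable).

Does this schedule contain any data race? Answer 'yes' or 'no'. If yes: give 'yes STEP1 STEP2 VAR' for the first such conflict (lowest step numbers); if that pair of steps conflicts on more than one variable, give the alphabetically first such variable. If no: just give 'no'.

Answer: no

Derivation:
Steps 1,2: same thread (C). No race.
Steps 2,3: same thread (C). No race.
Steps 3,4: C(r=z,w=z) vs A(r=x,w=x). No conflict.
Steps 4,5: A(r=x,w=x) vs B(r=y,w=y). No conflict.
Steps 5,6: B(r=y,w=y) vs A(r=-,w=x). No conflict.
Steps 6,7: same thread (A). No race.
Steps 7,8: same thread (A). No race.
Steps 8,9: A(r=x,w=x) vs C(r=z,w=z). No conflict.
Steps 9,10: C(r=z,w=z) vs B(r=-,w=x). No conflict.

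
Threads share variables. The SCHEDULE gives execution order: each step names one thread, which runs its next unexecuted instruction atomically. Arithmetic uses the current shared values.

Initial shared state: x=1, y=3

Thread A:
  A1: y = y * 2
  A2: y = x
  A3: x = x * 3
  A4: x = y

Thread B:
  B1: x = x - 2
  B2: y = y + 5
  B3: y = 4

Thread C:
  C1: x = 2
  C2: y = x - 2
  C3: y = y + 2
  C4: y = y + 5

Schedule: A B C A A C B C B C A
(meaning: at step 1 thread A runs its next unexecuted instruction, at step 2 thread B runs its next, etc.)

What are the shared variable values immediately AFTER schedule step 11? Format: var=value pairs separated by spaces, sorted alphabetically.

Step 1: thread A executes A1 (y = y * 2). Shared: x=1 y=6. PCs: A@1 B@0 C@0
Step 2: thread B executes B1 (x = x - 2). Shared: x=-1 y=6. PCs: A@1 B@1 C@0
Step 3: thread C executes C1 (x = 2). Shared: x=2 y=6. PCs: A@1 B@1 C@1
Step 4: thread A executes A2 (y = x). Shared: x=2 y=2. PCs: A@2 B@1 C@1
Step 5: thread A executes A3 (x = x * 3). Shared: x=6 y=2. PCs: A@3 B@1 C@1
Step 6: thread C executes C2 (y = x - 2). Shared: x=6 y=4. PCs: A@3 B@1 C@2
Step 7: thread B executes B2 (y = y + 5). Shared: x=6 y=9. PCs: A@3 B@2 C@2
Step 8: thread C executes C3 (y = y + 2). Shared: x=6 y=11. PCs: A@3 B@2 C@3
Step 9: thread B executes B3 (y = 4). Shared: x=6 y=4. PCs: A@3 B@3 C@3
Step 10: thread C executes C4 (y = y + 5). Shared: x=6 y=9. PCs: A@3 B@3 C@4
Step 11: thread A executes A4 (x = y). Shared: x=9 y=9. PCs: A@4 B@3 C@4

Answer: x=9 y=9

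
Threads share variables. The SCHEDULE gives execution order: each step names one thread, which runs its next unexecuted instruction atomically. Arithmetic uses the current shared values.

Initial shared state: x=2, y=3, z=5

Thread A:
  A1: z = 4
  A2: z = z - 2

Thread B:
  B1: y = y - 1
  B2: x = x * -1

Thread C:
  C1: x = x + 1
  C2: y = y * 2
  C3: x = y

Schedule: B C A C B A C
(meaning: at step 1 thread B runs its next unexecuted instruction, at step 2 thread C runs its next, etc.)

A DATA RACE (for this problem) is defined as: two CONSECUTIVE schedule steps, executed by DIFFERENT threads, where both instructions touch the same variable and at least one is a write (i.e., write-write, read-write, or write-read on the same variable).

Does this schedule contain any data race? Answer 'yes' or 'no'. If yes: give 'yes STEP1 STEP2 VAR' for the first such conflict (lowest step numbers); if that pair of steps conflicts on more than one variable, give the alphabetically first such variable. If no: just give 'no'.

Answer: no

Derivation:
Steps 1,2: B(r=y,w=y) vs C(r=x,w=x). No conflict.
Steps 2,3: C(r=x,w=x) vs A(r=-,w=z). No conflict.
Steps 3,4: A(r=-,w=z) vs C(r=y,w=y). No conflict.
Steps 4,5: C(r=y,w=y) vs B(r=x,w=x). No conflict.
Steps 5,6: B(r=x,w=x) vs A(r=z,w=z). No conflict.
Steps 6,7: A(r=z,w=z) vs C(r=y,w=x). No conflict.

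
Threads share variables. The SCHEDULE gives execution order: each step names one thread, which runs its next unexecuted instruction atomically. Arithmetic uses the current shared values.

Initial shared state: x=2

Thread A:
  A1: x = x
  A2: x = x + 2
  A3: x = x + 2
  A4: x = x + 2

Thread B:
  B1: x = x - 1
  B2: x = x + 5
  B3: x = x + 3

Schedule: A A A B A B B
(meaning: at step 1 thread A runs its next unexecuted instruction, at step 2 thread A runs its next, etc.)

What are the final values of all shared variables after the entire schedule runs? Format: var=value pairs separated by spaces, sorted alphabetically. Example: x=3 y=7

Answer: x=15

Derivation:
Step 1: thread A executes A1 (x = x). Shared: x=2. PCs: A@1 B@0
Step 2: thread A executes A2 (x = x + 2). Shared: x=4. PCs: A@2 B@0
Step 3: thread A executes A3 (x = x + 2). Shared: x=6. PCs: A@3 B@0
Step 4: thread B executes B1 (x = x - 1). Shared: x=5. PCs: A@3 B@1
Step 5: thread A executes A4 (x = x + 2). Shared: x=7. PCs: A@4 B@1
Step 6: thread B executes B2 (x = x + 5). Shared: x=12. PCs: A@4 B@2
Step 7: thread B executes B3 (x = x + 3). Shared: x=15. PCs: A@4 B@3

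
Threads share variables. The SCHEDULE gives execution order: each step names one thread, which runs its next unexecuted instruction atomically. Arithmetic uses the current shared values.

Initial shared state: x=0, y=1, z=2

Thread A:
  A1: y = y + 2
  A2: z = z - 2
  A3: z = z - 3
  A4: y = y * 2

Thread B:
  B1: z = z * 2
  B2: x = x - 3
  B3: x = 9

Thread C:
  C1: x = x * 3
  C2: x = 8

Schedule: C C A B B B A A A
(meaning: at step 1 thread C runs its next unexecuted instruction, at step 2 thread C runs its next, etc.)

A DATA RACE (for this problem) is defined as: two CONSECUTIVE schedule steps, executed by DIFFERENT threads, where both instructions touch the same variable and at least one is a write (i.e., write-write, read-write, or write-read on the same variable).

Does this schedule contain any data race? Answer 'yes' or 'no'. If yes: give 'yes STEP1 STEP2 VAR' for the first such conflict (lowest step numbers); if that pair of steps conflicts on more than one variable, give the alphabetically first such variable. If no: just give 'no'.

Answer: no

Derivation:
Steps 1,2: same thread (C). No race.
Steps 2,3: C(r=-,w=x) vs A(r=y,w=y). No conflict.
Steps 3,4: A(r=y,w=y) vs B(r=z,w=z). No conflict.
Steps 4,5: same thread (B). No race.
Steps 5,6: same thread (B). No race.
Steps 6,7: B(r=-,w=x) vs A(r=z,w=z). No conflict.
Steps 7,8: same thread (A). No race.
Steps 8,9: same thread (A). No race.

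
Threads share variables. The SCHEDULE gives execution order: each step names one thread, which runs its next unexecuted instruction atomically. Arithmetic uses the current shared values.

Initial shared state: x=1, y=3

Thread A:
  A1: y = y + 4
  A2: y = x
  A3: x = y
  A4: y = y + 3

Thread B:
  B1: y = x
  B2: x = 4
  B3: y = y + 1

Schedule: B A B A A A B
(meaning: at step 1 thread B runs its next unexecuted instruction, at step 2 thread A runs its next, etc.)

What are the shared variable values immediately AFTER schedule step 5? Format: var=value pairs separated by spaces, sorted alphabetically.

Answer: x=4 y=4

Derivation:
Step 1: thread B executes B1 (y = x). Shared: x=1 y=1. PCs: A@0 B@1
Step 2: thread A executes A1 (y = y + 4). Shared: x=1 y=5. PCs: A@1 B@1
Step 3: thread B executes B2 (x = 4). Shared: x=4 y=5. PCs: A@1 B@2
Step 4: thread A executes A2 (y = x). Shared: x=4 y=4. PCs: A@2 B@2
Step 5: thread A executes A3 (x = y). Shared: x=4 y=4. PCs: A@3 B@2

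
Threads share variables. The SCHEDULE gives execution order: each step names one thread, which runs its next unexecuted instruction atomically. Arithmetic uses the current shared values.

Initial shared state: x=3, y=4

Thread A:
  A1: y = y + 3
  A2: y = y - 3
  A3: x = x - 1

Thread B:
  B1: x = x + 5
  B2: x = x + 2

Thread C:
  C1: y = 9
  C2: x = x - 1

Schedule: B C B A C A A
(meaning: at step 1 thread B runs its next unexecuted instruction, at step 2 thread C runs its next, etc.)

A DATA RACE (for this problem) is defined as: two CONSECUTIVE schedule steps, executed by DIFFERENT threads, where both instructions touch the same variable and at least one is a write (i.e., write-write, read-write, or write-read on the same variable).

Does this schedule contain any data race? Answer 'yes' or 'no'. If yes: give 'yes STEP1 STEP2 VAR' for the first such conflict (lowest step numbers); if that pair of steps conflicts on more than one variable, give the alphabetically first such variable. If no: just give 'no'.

Answer: no

Derivation:
Steps 1,2: B(r=x,w=x) vs C(r=-,w=y). No conflict.
Steps 2,3: C(r=-,w=y) vs B(r=x,w=x). No conflict.
Steps 3,4: B(r=x,w=x) vs A(r=y,w=y). No conflict.
Steps 4,5: A(r=y,w=y) vs C(r=x,w=x). No conflict.
Steps 5,6: C(r=x,w=x) vs A(r=y,w=y). No conflict.
Steps 6,7: same thread (A). No race.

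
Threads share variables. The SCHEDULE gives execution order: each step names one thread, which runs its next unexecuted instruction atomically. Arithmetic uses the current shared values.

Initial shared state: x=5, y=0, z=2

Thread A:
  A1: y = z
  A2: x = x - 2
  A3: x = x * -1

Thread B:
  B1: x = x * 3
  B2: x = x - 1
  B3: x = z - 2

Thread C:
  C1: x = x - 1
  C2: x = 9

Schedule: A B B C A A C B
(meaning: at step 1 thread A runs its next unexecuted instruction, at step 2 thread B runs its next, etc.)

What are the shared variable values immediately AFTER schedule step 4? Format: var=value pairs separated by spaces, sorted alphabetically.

Answer: x=13 y=2 z=2

Derivation:
Step 1: thread A executes A1 (y = z). Shared: x=5 y=2 z=2. PCs: A@1 B@0 C@0
Step 2: thread B executes B1 (x = x * 3). Shared: x=15 y=2 z=2. PCs: A@1 B@1 C@0
Step 3: thread B executes B2 (x = x - 1). Shared: x=14 y=2 z=2. PCs: A@1 B@2 C@0
Step 4: thread C executes C1 (x = x - 1). Shared: x=13 y=2 z=2. PCs: A@1 B@2 C@1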